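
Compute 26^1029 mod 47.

Successive squares of 26 mod 47: 26^1≡26, 26^2≡18, 26^4≡42, 26^8≡25, 26^16≡14, 26^32≡8, 26^64≡17, 26^128≡7, 26^256≡2, 26^512≡4, 26^1024≡16.
Since 1029 = 1 + 4 + 1024 in binary, 26^1029 ≡ 26·42·16 ≡ 35 (mod 47).

35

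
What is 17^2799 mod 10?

3

The units digit of 17^n cycles with period 4: 7, 9, 3, 1, …
2799 mod 4 = 3, so the last digit matches 7^3 = 3.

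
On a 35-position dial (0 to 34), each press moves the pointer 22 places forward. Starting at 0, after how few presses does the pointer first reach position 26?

33

22⁻¹ ≡ 8 (mod 35) because 22·8 = 176 = 5·35 + 1.
So x ≡ 8·26 = 208 ≡ 33 (mod 35).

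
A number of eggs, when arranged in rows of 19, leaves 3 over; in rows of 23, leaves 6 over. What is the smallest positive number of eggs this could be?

98

Since 23·5 ≡ 1 (mod 19), take x = 6 + 23·((3−6)·5 mod 19) = 6 + 23·4 = 98.
Check: 98 mod 19 = 3, 98 mod 23 = 6.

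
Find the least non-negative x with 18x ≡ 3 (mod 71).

12

The inverse of 18 mod 71 is 4 (since 18·4 = 72 ≡ 1).
So x ≡ 4·3 = 12 ≡ 12 (mod 71).
Check: 18·12 = 216 = 3·71 + 3.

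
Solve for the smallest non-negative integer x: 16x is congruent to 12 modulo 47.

16⁻¹ ≡ 3 (mod 47) because 16·3 = 48 = 1·47 + 1.
Multiplying both sides by 3: x ≡ 3·12 = 36 ≡ 36 (mod 47).

36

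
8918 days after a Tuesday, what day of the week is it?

Dividing 8918 by 7 gives quotient 1274 and remainder 0.
Tuesday + 0 days → Tuesday.

Tuesday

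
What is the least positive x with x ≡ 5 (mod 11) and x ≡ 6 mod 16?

38

Since 16·9 ≡ 1 (mod 11), take x = 6 + 16·((5−6)·9 mod 11) = 6 + 16·2 = 38.
Check: 38 mod 11 = 5, 38 mod 16 = 6.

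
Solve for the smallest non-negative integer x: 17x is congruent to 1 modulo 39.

The inverse of 17 mod 39 is 23 (since 17·23 = 391 ≡ 1).
Multiplying both sides by 23: x ≡ 23·1 = 23 ≡ 23 (mod 39).
Check: 17·23 = 391 = 10·39 + 1.

23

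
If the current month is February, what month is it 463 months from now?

September

463 mod 12 = 7 (since 38·12 = 456).
February + 7 months → September.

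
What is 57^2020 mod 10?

The units digit of 57^n cycles with period 4: 7, 9, 3, 1, …
2020 leaves remainder 0 on division by 4, so 57^2020 ends in 1.

1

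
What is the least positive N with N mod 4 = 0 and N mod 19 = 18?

56

Since 19·3 ≡ 1 (mod 4), take x = 18 + 19·((0−18)·3 mod 4) = 18 + 19·2 = 56.
Check: 56 mod 4 = 0, 56 mod 19 = 18.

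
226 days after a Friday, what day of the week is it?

Sunday

226 − 32·7 = 2, so 226 ≡ 2 (mod 7).
Friday + 2 days → Sunday.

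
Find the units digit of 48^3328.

Powers of 8 mod 10 repeat with period 4: 8, 4, 2, 6.
3328 leaves remainder 0 on division by 4, so 48^3328 ends in 6.

6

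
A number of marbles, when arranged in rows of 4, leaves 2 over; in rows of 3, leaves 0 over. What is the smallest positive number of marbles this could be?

x ≡ 0 (mod 3) gives x ∈ {0, 3, 6}.
The first of these with x mod 4 = 2 is 6.

6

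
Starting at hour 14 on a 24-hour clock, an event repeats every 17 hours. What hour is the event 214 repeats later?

4

214·17 = 3638.
3638 = 151·24 + 14, so 3638 mod 24 = 14.
(14 + 14) mod 24 = 4.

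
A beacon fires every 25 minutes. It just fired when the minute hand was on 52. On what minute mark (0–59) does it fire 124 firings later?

124·25 = 3100.
3100 mod 60 = 40 (since 51·60 = 3060).
(52 + 40) mod 60 = 32.

32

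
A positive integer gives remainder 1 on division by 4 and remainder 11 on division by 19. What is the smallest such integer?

49

Since 19·3 ≡ 1 (mod 4), take x = 11 + 19·((1−11)·3 mod 4) = 11 + 19·2 = 49.
Check: 49 mod 4 = 1, 49 mod 19 = 11.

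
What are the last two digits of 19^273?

59

By repeated squaring mod 100: 19^1≡19, 19^2≡61, 19^4≡21, 19^8≡41, 19^16≡81, 19^32≡61, 19^64≡21, 19^128≡41, 19^256≡81.
273 = 1 + 16 + 256, so 19^273 ≡ 19·81·81 ≡ 59 (mod 100).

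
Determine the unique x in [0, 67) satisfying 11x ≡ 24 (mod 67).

The inverse of 11 mod 67 is 61 (since 11·61 = 671 ≡ 1).
So x ≡ 61·24 = 1464 ≡ 57 (mod 67).
Check: 11·57 = 627 = 9·67 + 24.

57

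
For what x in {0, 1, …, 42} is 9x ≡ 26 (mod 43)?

The inverse of 9 mod 43 is 24 (since 9·24 = 216 ≡ 1).
So x ≡ 24·26 = 624 ≡ 22 (mod 43).

22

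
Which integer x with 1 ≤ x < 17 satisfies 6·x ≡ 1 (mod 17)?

17 = 2·6 + 5
6 = 1·5 + 1
5 = 5·1 + 0
Back-substituting gives 6·3 ≡ 1 (mod 17).

3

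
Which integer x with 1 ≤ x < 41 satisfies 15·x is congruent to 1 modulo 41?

11

41 = 2·15 + 11
15 = 1·11 + 4
11 = 2·4 + 3
4 = 1·3 + 1
3 = 3·1 + 0
Back-substituting gives 15·11 ≡ 1 (mod 41).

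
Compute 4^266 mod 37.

By repeated squaring mod 37: 4^1≡4, 4^2≡16, 4^4≡34, 4^8≡9, 4^16≡7, 4^32≡12, 4^64≡33, 4^128≡16, 4^256≡34.
Since 266 = 2 + 8 + 256 in binary, 4^266 ≡ 16·9·34 ≡ 12 (mod 37).

12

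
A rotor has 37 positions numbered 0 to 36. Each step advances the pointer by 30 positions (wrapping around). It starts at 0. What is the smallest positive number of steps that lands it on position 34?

30⁻¹ ≡ 21 (mod 37) because 30·21 = 630 = 17·37 + 1.
So x ≡ 21·34 = 714 ≡ 11 (mod 37).
Check: 30·11 = 330 = 8·37 + 34.

11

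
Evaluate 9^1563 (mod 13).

1

Square-and-reduce mod 13: 9^1≡9, 9^2≡3, 9^4≡9, 9^8≡3, 9^16≡9, 9^32≡3, 9^64≡9, 9^128≡3, 9^256≡9, 9^512≡3, 9^1024≡9.
Since 1563 = 1 + 2 + 8 + 16 + 512 + 1024 in binary, 9^1563 ≡ 9·3·3·9·3·9 ≡ 1 (mod 13).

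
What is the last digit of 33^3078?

9

Powers of 3 mod 10 repeat with period 4: 3, 9, 7, 1.
3078 mod 4 = 2, so the last digit matches 3^2 = 9.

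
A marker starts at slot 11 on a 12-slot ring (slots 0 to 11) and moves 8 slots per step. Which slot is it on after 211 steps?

211·8 = 1688.
1688 mod 12 = 8 (since 140·12 = 1680).
(11 + 8) mod 12 = 7.

7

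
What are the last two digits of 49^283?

49

Successive squares of 49 mod 100: 49^1≡49, 49^2≡1, 49^4≡1, 49^8≡1, 49^16≡1, 49^32≡1, 49^64≡1, 49^128≡1, 49^256≡1.
Since 283 = 1 + 2 + 8 + 16 + 256 in binary, 49^283 ≡ 49·1·1·1·1 ≡ 49 (mod 100).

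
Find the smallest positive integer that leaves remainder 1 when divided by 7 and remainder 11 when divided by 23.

57

x ≡ 1 (mod 7) gives x ∈ {1, 8, 15, 22, 29, 36, 43, 50, …}.
The first of these with x mod 23 = 11 is 57.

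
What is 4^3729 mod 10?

4

The units digit of 4^n cycles with period 2: 4, 6, …
3729 mod 2 = 1, so the last digit matches 4^1 = 4.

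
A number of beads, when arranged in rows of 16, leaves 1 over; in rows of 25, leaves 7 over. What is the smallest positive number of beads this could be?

x ≡ 1 (mod 16) gives x ∈ {1, 17, 33, 49, 65, 81, 97, 113, …}.
The first of these with x mod 25 = 7 is 257.

257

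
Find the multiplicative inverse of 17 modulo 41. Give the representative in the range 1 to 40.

29

17·29 = 493 = 12·41 + 1, so 17⁻¹ ≡ 29 (mod 41).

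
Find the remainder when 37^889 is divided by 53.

Square-and-reduce mod 53: 37^1≡37, 37^2≡44, 37^4≡28, 37^8≡42, 37^16≡15, 37^32≡13, 37^64≡10, 37^128≡47, 37^256≡36, 37^512≡24.
Since 889 = 1 + 8 + 16 + 32 + 64 + 256 + 512 in binary, 37^889 ≡ 37·42·15·13·10·36·24 ≡ 29 (mod 53).

29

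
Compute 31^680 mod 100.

By repeated squaring mod 100: 31^1≡31, 31^2≡61, 31^4≡21, 31^8≡41, 31^16≡81, 31^32≡61, 31^64≡21, 31^128≡41, 31^256≡81, 31^512≡61.
680 = 8 + 32 + 128 + 512, so 31^680 ≡ 41·61·41·61 ≡ 1 (mod 100).

1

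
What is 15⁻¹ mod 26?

7

15·7 = 105 = 4·26 + 1, so 15⁻¹ ≡ 7 (mod 26).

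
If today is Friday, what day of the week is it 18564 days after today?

18564 = 2652·7 + 0, so 18564 mod 7 = 0.
Friday + 0 days → Friday.

Friday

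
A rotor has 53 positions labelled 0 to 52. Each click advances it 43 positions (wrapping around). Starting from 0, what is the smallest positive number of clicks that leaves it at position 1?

43·37 = 1591 = 30·53 + 1, so 43⁻¹ ≡ 37 (mod 53).

37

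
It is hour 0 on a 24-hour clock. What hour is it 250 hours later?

10

250 = 10·24 + 10, so 250 mod 24 = 10.
(0 + 10) mod 24 = 10.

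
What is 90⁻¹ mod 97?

97 = 1·90 + 7
90 = 12·7 + 6
7 = 1·6 + 1
6 = 6·1 + 0
Back-substituting gives 90·83 ≡ 1 (mod 97).

83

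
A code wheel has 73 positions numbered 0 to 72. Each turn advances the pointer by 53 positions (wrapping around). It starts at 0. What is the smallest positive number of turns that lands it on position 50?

The inverse of 53 mod 73 is 62 (since 53·62 = 3286 ≡ 1).
So x ≡ 62·50 = 3100 ≡ 34 (mod 73).
Check: 53·34 = 1802 = 24·73 + 50.

34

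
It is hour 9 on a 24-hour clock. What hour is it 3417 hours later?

3417 = 142·24 + 9, so 3417 mod 24 = 9.
(9 + 9) mod 24 = 18.

18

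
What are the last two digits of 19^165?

By repeated squaring mod 100: 19^1≡19, 19^2≡61, 19^4≡21, 19^8≡41, 19^16≡81, 19^32≡61, 19^64≡21, 19^128≡41.
Since 165 = 1 + 4 + 32 + 128 in binary, 19^165 ≡ 19·21·61·41 ≡ 99 (mod 100).

99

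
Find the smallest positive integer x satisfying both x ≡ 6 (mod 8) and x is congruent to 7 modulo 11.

62

x ≡ 6 (mod 8) gives x ∈ {6, 14, 22, 30, 38, 46, 54, 62}.
The first of these with x mod 11 = 7 is 62.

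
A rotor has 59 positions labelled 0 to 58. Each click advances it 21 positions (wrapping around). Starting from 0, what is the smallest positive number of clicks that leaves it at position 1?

45

59 = 2·21 + 17
21 = 1·17 + 4
17 = 4·4 + 1
4 = 4·1 + 0
Back-substituting gives 21·45 ≡ 1 (mod 59).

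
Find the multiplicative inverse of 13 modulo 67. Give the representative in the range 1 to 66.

67 = 5·13 + 2
13 = 6·2 + 1
2 = 2·1 + 0
Back-substituting gives 13·31 ≡ 1 (mod 67).

31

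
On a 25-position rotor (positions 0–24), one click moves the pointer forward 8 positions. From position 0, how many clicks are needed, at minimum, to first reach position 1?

22

25 = 3·8 + 1
8 = 8·1 + 0
Back-substituting gives 8·22 ≡ 1 (mod 25).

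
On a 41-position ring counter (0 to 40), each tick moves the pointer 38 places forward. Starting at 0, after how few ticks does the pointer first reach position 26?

The inverse of 38 mod 41 is 27 (since 38·27 = 1026 ≡ 1).
So x ≡ 27·26 = 702 ≡ 5 (mod 41).

5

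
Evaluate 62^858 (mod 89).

34

Successive squares of 62 mod 89: 62^1≡62, 62^2≡17, 62^4≡22, 62^8≡39, 62^16≡8, 62^32≡64, 62^64≡2, 62^128≡4, 62^256≡16, 62^512≡78.
858 = 2 + 8 + 16 + 64 + 256 + 512, so 62^858 ≡ 17·39·8·2·16·78 ≡ 34 (mod 89).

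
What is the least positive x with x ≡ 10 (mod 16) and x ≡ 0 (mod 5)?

10

Since 5·13 ≡ 1 (mod 16), take x = 0 + 5·((10−0)·13 mod 16) = 0 + 5·2 = 10.
Check: 10 mod 16 = 10, 10 mod 5 = 0.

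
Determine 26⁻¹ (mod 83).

16

83 = 3·26 + 5
26 = 5·5 + 1
5 = 5·1 + 0
Back-substituting gives 26·16 ≡ 1 (mod 83).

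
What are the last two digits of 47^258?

Square-and-reduce mod 100: 47^1≡47, 47^2≡9, 47^4≡81, 47^8≡61, 47^16≡21, 47^32≡41, 47^64≡81, 47^128≡61, 47^256≡21.
258 = 2 + 256, so 47^258 ≡ 9·21 ≡ 89 (mod 100).

89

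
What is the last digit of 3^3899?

Last digits of 3^n: 3, 9, 7, 1 (period 4).
3899 mod 4 = 3, so the last digit matches 3^3 = 7.

7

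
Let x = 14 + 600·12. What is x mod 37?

600·12 = 7200.
7200 − 194·37 = 22, so 7200 ≡ 22 (mod 37).
(14 + 22) mod 37 = 36.

36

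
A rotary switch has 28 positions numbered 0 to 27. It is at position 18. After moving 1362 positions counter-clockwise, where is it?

0

1362 = 48·28 + 18, so 1362 mod 28 = 18.
(18 − 18) mod 28 = 0.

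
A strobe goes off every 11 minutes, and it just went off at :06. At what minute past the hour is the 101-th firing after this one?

101·11 = 1111.
1111 = 18·60 + 31, so 1111 mod 60 = 31.
(6 + 31) mod 60 = 37.

37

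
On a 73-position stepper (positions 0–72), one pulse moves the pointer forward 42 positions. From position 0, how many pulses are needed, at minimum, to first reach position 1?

42·40 = 1680 = 23·73 + 1, so 42⁻¹ ≡ 40 (mod 73).

40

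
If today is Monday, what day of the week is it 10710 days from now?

Monday

10710 = 1530·7 + 0, so 10710 mod 7 = 0.
Monday + 0 days → Monday.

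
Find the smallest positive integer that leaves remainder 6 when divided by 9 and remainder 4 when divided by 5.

x ≡ 4 (mod 5) gives x ∈ {4, 9, 14, 19, 24}.
The first of these with x mod 9 = 6 is 24.

24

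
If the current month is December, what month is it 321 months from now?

321 − 26·12 = 9, so 321 ≡ 9 (mod 12).
December + 9 months → September.

September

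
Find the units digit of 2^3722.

The units digit of 2^n cycles with period 4: 2, 4, 8, 6, …
3722 mod 4 = 2, so the last digit matches 2^2 = 4.

4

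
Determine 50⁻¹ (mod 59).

59 = 1·50 + 9
50 = 5·9 + 5
9 = 1·5 + 4
5 = 1·4 + 1
4 = 4·1 + 0
Back-substituting gives 50·13 ≡ 1 (mod 59).

13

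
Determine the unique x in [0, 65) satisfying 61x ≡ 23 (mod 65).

61⁻¹ ≡ 16 (mod 65) because 61·16 = 976 = 15·65 + 1.
So x ≡ 16·23 = 368 ≡ 43 (mod 65).

43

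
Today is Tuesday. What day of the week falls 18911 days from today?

Saturday

18911 − 2701·7 = 4, so 18911 ≡ 4 (mod 7).
Tuesday + 4 days → Saturday.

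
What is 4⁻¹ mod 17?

17 = 4·4 + 1
4 = 4·1 + 0
Back-substituting gives 4·13 ≡ 1 (mod 17).

13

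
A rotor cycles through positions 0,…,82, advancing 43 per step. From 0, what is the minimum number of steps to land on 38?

53

The inverse of 43 mod 83 is 56 (since 43·56 = 2408 ≡ 1).
So x ≡ 56·38 = 2128 ≡ 53 (mod 83).
Check: 43·53 = 2279 = 27·83 + 38.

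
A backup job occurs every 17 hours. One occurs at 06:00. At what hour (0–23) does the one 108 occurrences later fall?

108·17 = 1836.
1836 = 76·24 + 12, so 1836 mod 24 = 12.
(6 + 12) mod 24 = 18.

18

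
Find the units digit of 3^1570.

9

Last digits of 3^n: 3, 9, 7, 1 (period 4).
1570 mod 4 = 2, so the last digit matches 3^2 = 9.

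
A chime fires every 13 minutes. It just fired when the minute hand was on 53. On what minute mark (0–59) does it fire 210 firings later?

23

210·13 = 2730.
2730 − 45·60 = 30, so 2730 ≡ 30 (mod 60).
(53 + 30) mod 60 = 23.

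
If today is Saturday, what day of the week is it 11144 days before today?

Saturday

11144 = 1592·7 + 0, so 11144 mod 7 = 0.
Saturday − 0 days → Saturday.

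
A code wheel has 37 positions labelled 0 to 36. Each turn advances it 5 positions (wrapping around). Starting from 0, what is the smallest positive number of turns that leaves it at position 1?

15

37 = 7·5 + 2
5 = 2·2 + 1
2 = 2·1 + 0
Back-substituting gives 5·15 ≡ 1 (mod 37).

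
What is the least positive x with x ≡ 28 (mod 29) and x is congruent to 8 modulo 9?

Since 9·13 ≡ 1 (mod 29), take x = 8 + 9·((28−8)·13 mod 29) = 8 + 9·28 = 260.
Check: 260 mod 29 = 28, 260 mod 9 = 8.

260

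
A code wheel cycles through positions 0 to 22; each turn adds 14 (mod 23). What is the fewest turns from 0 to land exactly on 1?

5

14·5 = 70 = 3·23 + 1, so 14⁻¹ ≡ 5 (mod 23).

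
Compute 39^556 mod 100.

61

By repeated squaring mod 100: 39^1≡39, 39^2≡21, 39^4≡41, 39^8≡81, 39^16≡61, 39^32≡21, 39^64≡41, 39^128≡81, 39^256≡61, 39^512≡21.
Since 556 = 4 + 8 + 32 + 512 in binary, 39^556 ≡ 41·81·21·21 ≡ 61 (mod 100).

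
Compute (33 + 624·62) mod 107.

94

624·62 = 38688.
Dividing 38688 by 107 gives quotient 361 and remainder 61.
(33 + 61) mod 107 = 94.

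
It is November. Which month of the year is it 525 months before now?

February

525 = 43·12 + 9, so 525 mod 12 = 9.
November − 9 months → February.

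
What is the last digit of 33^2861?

3

Last digits of 3^n: 3, 9, 7, 1 (period 4).
2861 mod 4 = 1, so the last digit matches 3^1 = 3.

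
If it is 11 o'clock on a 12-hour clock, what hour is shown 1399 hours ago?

4

1399 − 116·12 = 7, so 1399 ≡ 7 (mod 12).
11 − 7 → 4 on a 12-hour dial.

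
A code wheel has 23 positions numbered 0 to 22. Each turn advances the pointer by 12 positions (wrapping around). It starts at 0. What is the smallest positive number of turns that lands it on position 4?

12⁻¹ ≡ 2 (mod 23) because 12·2 = 24 = 1·23 + 1.
Multiplying both sides by 2: x ≡ 2·4 = 8 ≡ 8 (mod 23).

8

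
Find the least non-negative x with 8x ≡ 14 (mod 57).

The inverse of 8 mod 57 is 50 (since 8·50 = 400 ≡ 1).
Multiplying both sides by 50: x ≡ 50·14 = 700 ≡ 16 (mod 57).
Check: 8·16 = 128 = 2·57 + 14.

16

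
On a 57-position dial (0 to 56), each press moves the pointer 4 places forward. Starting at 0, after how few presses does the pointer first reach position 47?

26

4⁻¹ ≡ 43 (mod 57) because 4·43 = 172 = 3·57 + 1.
Multiplying both sides by 43: x ≡ 43·47 = 2021 ≡ 26 (mod 57).
Check: 4·26 = 104 = 1·57 + 47.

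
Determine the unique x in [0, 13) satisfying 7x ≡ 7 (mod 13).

The inverse of 7 mod 13 is 2 (since 7·2 = 14 ≡ 1).
Multiplying both sides by 2: x ≡ 2·7 = 14 ≡ 1 (mod 13).

1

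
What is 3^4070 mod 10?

Powers of 3 mod 10 repeat with period 4: 3, 9, 7, 1.
4070 mod 4 = 2, so the last digit matches 3^2 = 9.

9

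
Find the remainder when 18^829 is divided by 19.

18

By repeated squaring mod 19: 18^1≡18, 18^2≡1, 18^4≡1, 18^8≡1, 18^16≡1, 18^32≡1, 18^64≡1, 18^128≡1, 18^256≡1, 18^512≡1.
Since 829 = 1 + 4 + 8 + 16 + 32 + 256 + 512 in binary, 18^829 ≡ 18·1·1·1·1·1·1 ≡ 18 (mod 19).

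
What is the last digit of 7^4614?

9

Powers of 7 mod 10 repeat with period 4: 7, 9, 3, 1.
4614 leaves remainder 2 on division by 4, so 7^4614 ends in 9.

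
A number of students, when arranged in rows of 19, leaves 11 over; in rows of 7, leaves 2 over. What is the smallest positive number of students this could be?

30

x ≡ 2 (mod 7) gives x ∈ {2, 9, 16, 23, 30}.
The first of these with x mod 19 = 11 is 30.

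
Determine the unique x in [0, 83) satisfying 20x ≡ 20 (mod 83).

1

20⁻¹ ≡ 54 (mod 83) because 20·54 = 1080 = 13·83 + 1.
So x ≡ 54·20 = 1080 ≡ 1 (mod 83).
Check: 20·1 = 20 = 0·83 + 20.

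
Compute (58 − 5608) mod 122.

62

Dividing 5608 by 122 gives quotient 45 and remainder 118.
(58 − 118) mod 122 = 62.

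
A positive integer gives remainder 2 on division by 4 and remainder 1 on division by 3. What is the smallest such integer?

x ≡ 1 (mod 3) gives x ∈ {1, 4, 7, 10}.
The first of these with x mod 4 = 2 is 10.

10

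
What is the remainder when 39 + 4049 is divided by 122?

62

Dividing 4049 by 122 gives quotient 33 and remainder 23.
(39 + 23) mod 122 = 62.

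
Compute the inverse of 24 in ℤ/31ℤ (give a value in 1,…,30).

22

24·22 = 528 = 17·31 + 1, so 24⁻¹ ≡ 22 (mod 31).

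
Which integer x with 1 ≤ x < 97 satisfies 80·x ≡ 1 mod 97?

57

97 = 1·80 + 17
80 = 4·17 + 12
17 = 1·12 + 5
12 = 2·5 + 2
5 = 2·2 + 1
2 = 2·1 + 0
Back-substituting gives 80·57 ≡ 1 (mod 97).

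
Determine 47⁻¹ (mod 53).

47·44 = 2068 = 39·53 + 1, so 47⁻¹ ≡ 44 (mod 53).

44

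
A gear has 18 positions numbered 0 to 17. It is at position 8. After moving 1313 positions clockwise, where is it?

7

1313 − 72·18 = 17, so 1313 ≡ 17 (mod 18).
(8 + 17) mod 18 = 7.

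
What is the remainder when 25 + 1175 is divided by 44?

12

1175 − 26·44 = 31, so 1175 ≡ 31 (mod 44).
(25 + 31) mod 44 = 12.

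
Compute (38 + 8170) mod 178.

Dividing 8170 by 178 gives quotient 45 and remainder 160.
(38 + 160) mod 178 = 20.

20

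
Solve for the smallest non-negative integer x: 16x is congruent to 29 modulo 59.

35

The inverse of 16 mod 59 is 48 (since 16·48 = 768 ≡ 1).
So x ≡ 48·29 = 1392 ≡ 35 (mod 59).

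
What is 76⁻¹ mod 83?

83 = 1·76 + 7
76 = 10·7 + 6
7 = 1·6 + 1
6 = 6·1 + 0
Back-substituting gives 76·71 ≡ 1 (mod 83).

71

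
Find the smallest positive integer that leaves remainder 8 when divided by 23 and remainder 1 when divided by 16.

353

Since 16·13 ≡ 1 (mod 23), take x = 1 + 16·((8−1)·13 mod 23) = 1 + 16·22 = 353.
Check: 353 mod 23 = 8, 353 mod 16 = 1.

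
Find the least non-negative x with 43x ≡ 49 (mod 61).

21

The inverse of 43 mod 61 is 44 (since 43·44 = 1892 ≡ 1).
Multiplying both sides by 44: x ≡ 44·49 = 2156 ≡ 21 (mod 61).
Check: 43·21 = 903 = 14·61 + 49.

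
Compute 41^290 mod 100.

1

By repeated squaring mod 100: 41^1≡41, 41^2≡81, 41^4≡61, 41^8≡21, 41^16≡41, 41^32≡81, 41^64≡61, 41^128≡21, 41^256≡41.
290 = 2 + 32 + 256, so 41^290 ≡ 81·81·41 ≡ 1 (mod 100).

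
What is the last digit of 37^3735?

3

Powers of 7 mod 10 repeat with period 4: 7, 9, 3, 1.
3735 mod 4 = 3, so the last digit matches 7^3 = 3.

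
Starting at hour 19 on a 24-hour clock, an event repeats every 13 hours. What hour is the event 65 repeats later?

65·13 = 845.
845 = 35·24 + 5, so 845 mod 24 = 5.
(19 + 5) mod 24 = 0.

0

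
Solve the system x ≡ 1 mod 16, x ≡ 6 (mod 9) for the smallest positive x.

Since 9·9 ≡ 1 (mod 16), take x = 6 + 9·((1−6)·9 mod 16) = 6 + 9·3 = 33.
Check: 33 mod 16 = 1, 33 mod 9 = 6.

33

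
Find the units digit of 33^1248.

Last digits of 3^n: 3, 9, 7, 1 (period 4).
1248 mod 4 = 0, so the last digit matches 3^4 = 1.

1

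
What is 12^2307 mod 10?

The units digit of 12^n cycles with period 4: 2, 4, 8, 6, …
2307 leaves remainder 3 on division by 4, so 12^2307 ends in 8.

8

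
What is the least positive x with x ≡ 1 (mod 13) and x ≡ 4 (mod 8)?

92

Since 8·5 ≡ 1 (mod 13), take x = 4 + 8·((1−4)·5 mod 13) = 4 + 8·11 = 92.
Check: 92 mod 13 = 1, 92 mod 8 = 4.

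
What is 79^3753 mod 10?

The units digit of 79^n cycles with period 2: 9, 1, …
3753 mod 2 = 1, so the last digit matches 9^1 = 9.

9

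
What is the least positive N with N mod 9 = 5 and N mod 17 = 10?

95

x ≡ 5 (mod 9) gives x ∈ {5, 14, 23, 32, 41, 50, 59, 68, …}.
The first of these with x mod 17 = 10 is 95.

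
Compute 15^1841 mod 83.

50

By repeated squaring mod 83: 15^1≡15, 15^2≡59, 15^4≡78, 15^8≡25, 15^16≡44, 15^32≡27, 15^64≡65, 15^128≡75, 15^256≡64, 15^512≡29, 15^1024≡11.
Since 1841 = 1 + 16 + 32 + 256 + 512 + 1024 in binary, 15^1841 ≡ 15·44·27·64·29·11 ≡ 50 (mod 83).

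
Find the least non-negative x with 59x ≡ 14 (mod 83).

The inverse of 59 mod 83 is 38 (since 59·38 = 2242 ≡ 1).
So x ≡ 38·14 = 532 ≡ 34 (mod 83).
Check: 59·34 = 2006 = 24·83 + 14.

34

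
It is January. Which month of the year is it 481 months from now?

February

481 − 40·12 = 1, so 481 ≡ 1 (mod 12).
January + 1 month → February.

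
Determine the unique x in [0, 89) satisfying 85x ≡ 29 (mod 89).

85⁻¹ ≡ 22 (mod 89) because 85·22 = 1870 = 21·89 + 1.
Multiplying both sides by 22: x ≡ 22·29 = 638 ≡ 15 (mod 89).

15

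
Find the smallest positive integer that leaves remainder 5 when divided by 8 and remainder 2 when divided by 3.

Since 3·3 ≡ 1 (mod 8), take x = 2 + 3·((5−2)·3 mod 8) = 2 + 3·1 = 5.
Check: 5 mod 8 = 5, 5 mod 3 = 2.

5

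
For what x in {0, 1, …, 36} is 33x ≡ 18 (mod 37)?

33⁻¹ ≡ 9 (mod 37) because 33·9 = 297 = 8·37 + 1.
Multiplying both sides by 9: x ≡ 9·18 = 162 ≡ 14 (mod 37).
Check: 33·14 = 462 = 12·37 + 18.

14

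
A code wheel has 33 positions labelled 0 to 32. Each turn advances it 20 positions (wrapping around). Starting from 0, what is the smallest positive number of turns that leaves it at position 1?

5

20·5 = 100 = 3·33 + 1, so 20⁻¹ ≡ 5 (mod 33).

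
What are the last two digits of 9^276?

41

Successive squares of 9 mod 100: 9^1≡9, 9^2≡81, 9^4≡61, 9^8≡21, 9^16≡41, 9^32≡81, 9^64≡61, 9^128≡21, 9^256≡41.
276 = 4 + 16 + 256, so 9^276 ≡ 61·41·41 ≡ 41 (mod 100).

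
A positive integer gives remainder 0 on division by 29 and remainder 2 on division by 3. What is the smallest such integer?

x ≡ 2 (mod 3) gives x ∈ {2, 5, 8, 11, 14, 17, 20, 23, …}.
The first of these with x mod 29 = 0 is 29.

29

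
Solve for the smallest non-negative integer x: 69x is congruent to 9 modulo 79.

The inverse of 69 mod 79 is 71 (since 69·71 = 4899 ≡ 1).
Multiplying both sides by 71: x ≡ 71·9 = 639 ≡ 7 (mod 79).

7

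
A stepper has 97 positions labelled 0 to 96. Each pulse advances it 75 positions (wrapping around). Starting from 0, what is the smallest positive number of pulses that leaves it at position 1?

22

75·22 = 1650 = 17·97 + 1, so 75⁻¹ ≡ 22 (mod 97).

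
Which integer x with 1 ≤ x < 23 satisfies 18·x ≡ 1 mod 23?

9

23 = 1·18 + 5
18 = 3·5 + 3
5 = 1·3 + 2
3 = 1·2 + 1
2 = 2·1 + 0
Back-substituting gives 18·9 ≡ 1 (mod 23).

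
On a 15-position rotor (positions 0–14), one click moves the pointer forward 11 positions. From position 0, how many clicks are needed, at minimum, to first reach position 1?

11

11·11 = 121 = 8·15 + 1, so 11⁻¹ ≡ 11 (mod 15).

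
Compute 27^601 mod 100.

27

Successive squares of 27 mod 100: 27^1≡27, 27^2≡29, 27^4≡41, 27^8≡81, 27^16≡61, 27^32≡21, 27^64≡41, 27^128≡81, 27^256≡61, 27^512≡21.
Since 601 = 1 + 8 + 16 + 64 + 512 in binary, 27^601 ≡ 27·81·61·41·21 ≡ 27 (mod 100).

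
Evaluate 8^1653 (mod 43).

Successive squares of 8 mod 43: 8^1≡8, 8^2≡21, 8^4≡11, 8^8≡35, 8^16≡21, 8^32≡11, 8^64≡35, 8^128≡21, 8^256≡11, 8^512≡35, 8^1024≡21.
1653 = 1 + 4 + 16 + 32 + 64 + 512 + 1024, so 8^1653 ≡ 8·11·21·11·35·35·21 ≡ 8 (mod 43).

8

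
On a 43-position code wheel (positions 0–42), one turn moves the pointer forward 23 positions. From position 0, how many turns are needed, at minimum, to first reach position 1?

23·15 = 345 = 8·43 + 1, so 23⁻¹ ≡ 15 (mod 43).

15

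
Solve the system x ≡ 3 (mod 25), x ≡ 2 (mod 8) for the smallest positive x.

178

Since 8·22 ≡ 1 (mod 25), take x = 2 + 8·((3−2)·22 mod 25) = 2 + 8·22 = 178.
Check: 178 mod 25 = 3, 178 mod 8 = 2.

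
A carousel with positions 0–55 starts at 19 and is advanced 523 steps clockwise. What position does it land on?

523 − 9·56 = 19, so 523 ≡ 19 (mod 56).
(19 + 19) mod 56 = 38.

38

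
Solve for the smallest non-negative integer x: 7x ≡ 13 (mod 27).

25

The inverse of 7 mod 27 is 4 (since 7·4 = 28 ≡ 1).
So x ≡ 4·13 = 52 ≡ 25 (mod 27).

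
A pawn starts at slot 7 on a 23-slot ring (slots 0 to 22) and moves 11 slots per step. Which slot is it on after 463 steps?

17

463·11 = 5093.
5093 = 221·23 + 10, so 5093 mod 23 = 10.
(7 + 10) mod 23 = 17.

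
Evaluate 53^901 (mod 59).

Square-and-reduce mod 59: 53^1≡53, 53^2≡36, 53^4≡57, 53^8≡4, 53^16≡16, 53^32≡20, 53^64≡46, 53^128≡51, 53^256≡5, 53^512≡25.
Since 901 = 1 + 4 + 128 + 256 + 512 in binary, 53^901 ≡ 53·57·51·5·25 ≡ 36 (mod 59).

36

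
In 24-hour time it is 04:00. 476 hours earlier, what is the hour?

8

476 − 19·24 = 20, so 476 ≡ 20 (mod 24).
(4 − 20) mod 24 = 8.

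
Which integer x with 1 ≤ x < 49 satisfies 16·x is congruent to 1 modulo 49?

46

16·46 = 736 = 15·49 + 1, so 16⁻¹ ≡ 46 (mod 49).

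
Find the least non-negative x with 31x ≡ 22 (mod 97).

The inverse of 31 mod 97 is 72 (since 31·72 = 2232 ≡ 1).
Multiplying both sides by 72: x ≡ 72·22 = 1584 ≡ 32 (mod 97).

32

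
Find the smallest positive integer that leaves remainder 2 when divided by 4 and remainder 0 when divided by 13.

26

x ≡ 2 (mod 4) gives x ∈ {2, 6, 10, 14, 18, 22, 26}.
The first of these with x mod 13 = 0 is 26.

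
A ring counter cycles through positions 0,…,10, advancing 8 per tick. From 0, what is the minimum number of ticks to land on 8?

The inverse of 8 mod 11 is 7 (since 8·7 = 56 ≡ 1).
So x ≡ 7·8 = 56 ≡ 1 (mod 11).

1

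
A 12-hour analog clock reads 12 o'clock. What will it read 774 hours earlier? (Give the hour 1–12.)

774 = 64·12 + 6, so 774 mod 12 = 6.
12 − 6 → 6 on a 12-hour dial.

6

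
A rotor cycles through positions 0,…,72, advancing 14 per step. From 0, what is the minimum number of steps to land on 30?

23

The inverse of 14 mod 73 is 47 (since 14·47 = 658 ≡ 1).
So x ≡ 47·30 = 1410 ≡ 23 (mod 73).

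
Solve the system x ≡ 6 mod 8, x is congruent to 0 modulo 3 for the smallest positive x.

x ≡ 0 (mod 3) gives x ∈ {0, 3, 6}.
The first of these with x mod 8 = 6 is 6.

6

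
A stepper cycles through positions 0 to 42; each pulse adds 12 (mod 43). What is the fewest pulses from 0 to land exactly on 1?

18

12·18 = 216 = 5·43 + 1, so 12⁻¹ ≡ 18 (mod 43).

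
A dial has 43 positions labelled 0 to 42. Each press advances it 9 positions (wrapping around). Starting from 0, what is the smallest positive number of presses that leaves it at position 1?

9·24 = 216 = 5·43 + 1, so 9⁻¹ ≡ 24 (mod 43).

24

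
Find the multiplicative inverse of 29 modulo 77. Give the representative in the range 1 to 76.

77 = 2·29 + 19
29 = 1·19 + 10
19 = 1·10 + 9
10 = 1·9 + 1
9 = 9·1 + 0
Back-substituting gives 29·8 ≡ 1 (mod 77).

8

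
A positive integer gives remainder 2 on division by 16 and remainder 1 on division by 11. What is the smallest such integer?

Since 11·3 ≡ 1 (mod 16), take x = 1 + 11·((2−1)·3 mod 16) = 1 + 11·3 = 34.
Check: 34 mod 16 = 2, 34 mod 11 = 1.

34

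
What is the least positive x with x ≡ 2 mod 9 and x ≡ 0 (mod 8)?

56

x ≡ 0 (mod 8) gives x ∈ {0, 8, 16, 24, 32, 40, 48, 56}.
The first of these with x mod 9 = 2 is 56.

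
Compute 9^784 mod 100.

61

By repeated squaring mod 100: 9^1≡9, 9^2≡81, 9^4≡61, 9^8≡21, 9^16≡41, 9^32≡81, 9^64≡61, 9^128≡21, 9^256≡41, 9^512≡81.
Since 784 = 16 + 256 + 512 in binary, 9^784 ≡ 41·41·81 ≡ 61 (mod 100).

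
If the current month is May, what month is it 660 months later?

660 − 55·12 = 0, so 660 ≡ 0 (mod 12).
May + 0 months → May.

May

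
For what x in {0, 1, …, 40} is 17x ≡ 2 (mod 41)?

17

The inverse of 17 mod 41 is 29 (since 17·29 = 493 ≡ 1).
So x ≡ 29·2 = 58 ≡ 17 (mod 41).
Check: 17·17 = 289 = 7·41 + 2.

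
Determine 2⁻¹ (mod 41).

21

41 = 20·2 + 1
2 = 2·1 + 0
Back-substituting gives 2·21 ≡ 1 (mod 41).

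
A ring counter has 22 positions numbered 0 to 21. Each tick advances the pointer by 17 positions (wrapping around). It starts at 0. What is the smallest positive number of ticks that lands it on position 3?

17

The inverse of 17 mod 22 is 13 (since 17·13 = 221 ≡ 1).
Multiplying both sides by 13: x ≡ 13·3 = 39 ≡ 17 (mod 22).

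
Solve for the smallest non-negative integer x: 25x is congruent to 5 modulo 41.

33

25⁻¹ ≡ 23 (mod 41) because 25·23 = 575 = 14·41 + 1.
Multiplying both sides by 23: x ≡ 23·5 = 115 ≡ 33 (mod 41).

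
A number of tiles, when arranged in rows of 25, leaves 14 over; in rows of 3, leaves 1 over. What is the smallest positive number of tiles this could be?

64

Since 3·17 ≡ 1 (mod 25), take x = 1 + 3·((14−1)·17 mod 25) = 1 + 3·21 = 64.
Check: 64 mod 25 = 14, 64 mod 3 = 1.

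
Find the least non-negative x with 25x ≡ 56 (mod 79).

37

25⁻¹ ≡ 19 (mod 79) because 25·19 = 475 = 6·79 + 1.
Multiplying both sides by 19: x ≡ 19·56 = 1064 ≡ 37 (mod 79).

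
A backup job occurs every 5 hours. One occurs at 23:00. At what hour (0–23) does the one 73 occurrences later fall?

73·5 = 365.
365 mod 24 = 5 (since 15·24 = 360).
(23 + 5) mod 24 = 4.

4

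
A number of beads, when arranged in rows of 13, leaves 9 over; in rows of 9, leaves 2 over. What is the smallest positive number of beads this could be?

74

x ≡ 2 (mod 9) gives x ∈ {2, 11, 20, 29, 38, 47, 56, 65, …}.
The first of these with x mod 13 = 9 is 74.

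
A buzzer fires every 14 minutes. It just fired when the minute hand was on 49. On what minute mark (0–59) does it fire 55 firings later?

55·14 = 770.
770 mod 60 = 50 (since 12·60 = 720).
(49 + 50) mod 60 = 39.

39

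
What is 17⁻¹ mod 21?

5

21 = 1·17 + 4
17 = 4·4 + 1
4 = 4·1 + 0
Back-substituting gives 17·5 ≡ 1 (mod 21).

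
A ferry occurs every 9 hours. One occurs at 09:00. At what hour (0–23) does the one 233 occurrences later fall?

18

233·9 = 2097.
2097 − 87·24 = 9, so 2097 ≡ 9 (mod 24).
(9 + 9) mod 24 = 18.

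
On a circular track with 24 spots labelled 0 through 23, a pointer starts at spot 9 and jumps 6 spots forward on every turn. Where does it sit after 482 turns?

21

482·6 = 2892.
2892 − 120·24 = 12, so 2892 ≡ 12 (mod 24).
(9 + 12) mod 24 = 21.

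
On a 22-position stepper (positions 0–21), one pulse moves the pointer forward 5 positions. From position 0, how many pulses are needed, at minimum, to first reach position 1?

9

5·9 = 45 = 2·22 + 1, so 5⁻¹ ≡ 9 (mod 22).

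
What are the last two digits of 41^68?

21

By repeated squaring mod 100: 41^1≡41, 41^2≡81, 41^4≡61, 41^8≡21, 41^16≡41, 41^32≡81, 41^64≡61.
Since 68 = 4 + 64 in binary, 41^68 ≡ 61·61 ≡ 21 (mod 100).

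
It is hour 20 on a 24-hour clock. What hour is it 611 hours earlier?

Dividing 611 by 24 gives quotient 25 and remainder 11.
(20 − 11) mod 24 = 9.

9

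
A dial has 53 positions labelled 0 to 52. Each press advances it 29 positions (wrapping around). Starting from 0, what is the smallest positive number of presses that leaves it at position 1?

29·11 = 319 = 6·53 + 1, so 29⁻¹ ≡ 11 (mod 53).

11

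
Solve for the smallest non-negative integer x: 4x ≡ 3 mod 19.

15

4⁻¹ ≡ 5 (mod 19) because 4·5 = 20 = 1·19 + 1.
So x ≡ 5·3 = 15 ≡ 15 (mod 19).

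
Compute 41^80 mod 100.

1

Successive squares of 41 mod 100: 41^1≡41, 41^2≡81, 41^4≡61, 41^8≡21, 41^16≡41, 41^32≡81, 41^64≡61.
Since 80 = 16 + 64 in binary, 41^80 ≡ 41·61 ≡ 1 (mod 100).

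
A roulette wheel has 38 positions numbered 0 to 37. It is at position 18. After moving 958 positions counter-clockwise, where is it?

Dividing 958 by 38 gives quotient 25 and remainder 8.
(18 − 8) mod 38 = 10.

10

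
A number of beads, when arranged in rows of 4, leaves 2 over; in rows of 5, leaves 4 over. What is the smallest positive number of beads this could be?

14

Since 5·1 ≡ 1 (mod 4), take x = 4 + 5·((2−4)·1 mod 4) = 4 + 5·2 = 14.
Check: 14 mod 4 = 2, 14 mod 5 = 4.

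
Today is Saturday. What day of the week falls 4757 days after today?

Wednesday

4757 = 679·7 + 4, so 4757 mod 7 = 4.
Saturday + 4 days → Wednesday.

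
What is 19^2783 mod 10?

9

The units digit of 19^n cycles with period 2: 9, 1, …
2783 mod 2 = 1, so the last digit matches 9^1 = 9.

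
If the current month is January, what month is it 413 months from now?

413 = 34·12 + 5, so 413 mod 12 = 5.
January + 5 months → June.

June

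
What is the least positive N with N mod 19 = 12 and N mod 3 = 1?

31

x ≡ 1 (mod 3) gives x ∈ {1, 4, 7, 10, 13, 16, 19, 22, …}.
The first of these with x mod 19 = 12 is 31.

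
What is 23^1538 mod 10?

Last digits of 3^n: 3, 9, 7, 1 (period 4).
1538 mod 4 = 2, so the last digit matches 3^2 = 9.

9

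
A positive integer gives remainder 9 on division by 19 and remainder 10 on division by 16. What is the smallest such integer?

x ≡ 10 (mod 16) gives x ∈ {10, 26, 42, 58, 74, 90, 106, 122, …}.
The first of these with x mod 19 = 9 is 218.

218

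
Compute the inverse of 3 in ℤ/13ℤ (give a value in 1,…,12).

13 = 4·3 + 1
3 = 3·1 + 0
Back-substituting gives 3·9 ≡ 1 (mod 13).

9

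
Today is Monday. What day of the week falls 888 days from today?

Sunday

888 = 126·7 + 6, so 888 mod 7 = 6.
Monday + 6 days → Sunday.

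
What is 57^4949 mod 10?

7

Powers of 7 mod 10 repeat with period 4: 7, 9, 3, 1.
4949 leaves remainder 1 on division by 4, so 57^4949 ends in 7.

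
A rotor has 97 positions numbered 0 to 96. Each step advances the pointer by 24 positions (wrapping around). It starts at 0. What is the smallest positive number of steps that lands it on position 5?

77

The inverse of 24 mod 97 is 93 (since 24·93 = 2232 ≡ 1).
Multiplying both sides by 93: x ≡ 93·5 = 465 ≡ 77 (mod 97).
Check: 24·77 = 1848 = 19·97 + 5.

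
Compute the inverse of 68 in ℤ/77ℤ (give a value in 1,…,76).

68·17 = 1156 = 15·77 + 1, so 68⁻¹ ≡ 17 (mod 77).

17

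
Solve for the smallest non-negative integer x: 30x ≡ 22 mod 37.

30⁻¹ ≡ 21 (mod 37) because 30·21 = 630 = 17·37 + 1.
So x ≡ 21·22 = 462 ≡ 18 (mod 37).
Check: 30·18 = 540 = 14·37 + 22.

18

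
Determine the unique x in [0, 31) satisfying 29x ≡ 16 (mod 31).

23

29⁻¹ ≡ 15 (mod 31) because 29·15 = 435 = 14·31 + 1.
So x ≡ 15·16 = 240 ≡ 23 (mod 31).
Check: 29·23 = 667 = 21·31 + 16.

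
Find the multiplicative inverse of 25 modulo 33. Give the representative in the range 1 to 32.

4

25·4 = 100 = 3·33 + 1, so 25⁻¹ ≡ 4 (mod 33).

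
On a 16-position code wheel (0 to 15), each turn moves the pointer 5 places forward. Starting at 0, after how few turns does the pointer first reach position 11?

The inverse of 5 mod 16 is 13 (since 5·13 = 65 ≡ 1).
Multiplying both sides by 13: x ≡ 13·11 = 143 ≡ 15 (mod 16).
Check: 5·15 = 75 = 4·16 + 11.

15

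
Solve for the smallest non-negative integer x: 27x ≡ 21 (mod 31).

The inverse of 27 mod 31 is 23 (since 27·23 = 621 ≡ 1).
Multiplying both sides by 23: x ≡ 23·21 = 483 ≡ 18 (mod 31).

18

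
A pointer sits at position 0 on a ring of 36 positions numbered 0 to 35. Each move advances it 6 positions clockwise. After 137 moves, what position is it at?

30

137·6 = 822.
822 mod 36 = 30 (since 22·36 = 792).
(0 + 30) mod 36 = 30.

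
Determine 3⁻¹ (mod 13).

9

3·9 = 27 = 2·13 + 1, so 3⁻¹ ≡ 9 (mod 13).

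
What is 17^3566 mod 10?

The units digit of 17^n cycles with period 4: 7, 9, 3, 1, …
3566 mod 4 = 2, so the last digit matches 7^2 = 9.

9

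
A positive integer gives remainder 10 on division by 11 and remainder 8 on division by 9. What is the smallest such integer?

Since 9·5 ≡ 1 (mod 11), take x = 8 + 9·((10−8)·5 mod 11) = 8 + 9·10 = 98.
Check: 98 mod 11 = 10, 98 mod 9 = 8.

98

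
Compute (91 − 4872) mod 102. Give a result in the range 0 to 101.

13

Dividing 4872 by 102 gives quotient 47 and remainder 78.
(91 − 78) mod 102 = 13.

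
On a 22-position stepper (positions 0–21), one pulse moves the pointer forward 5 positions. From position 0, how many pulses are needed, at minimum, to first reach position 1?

9

5·9 = 45 = 2·22 + 1, so 5⁻¹ ≡ 9 (mod 22).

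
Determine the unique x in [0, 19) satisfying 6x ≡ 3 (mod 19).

10

6⁻¹ ≡ 16 (mod 19) because 6·16 = 96 = 5·19 + 1.
Multiplying both sides by 16: x ≡ 16·3 = 48 ≡ 10 (mod 19).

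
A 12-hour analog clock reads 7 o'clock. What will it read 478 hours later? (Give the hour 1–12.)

5

Dividing 478 by 12 gives quotient 39 and remainder 10.
7 + 10 → 5 on a 12-hour dial.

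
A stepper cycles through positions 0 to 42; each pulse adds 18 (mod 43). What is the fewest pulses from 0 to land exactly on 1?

18·12 = 216 = 5·43 + 1, so 18⁻¹ ≡ 12 (mod 43).

12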